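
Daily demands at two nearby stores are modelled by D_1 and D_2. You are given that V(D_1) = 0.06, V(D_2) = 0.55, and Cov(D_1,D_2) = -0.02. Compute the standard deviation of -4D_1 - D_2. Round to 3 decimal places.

V(-4D_1 - D_2) = (-4)²·V(D_1) + (-1)²·V(D_2) + 2·(-4)·(-1)·Cov(D_1,D_2)
= 16·0.06 + 1·0.55 + 8·-0.02 = 1.35
SD(-4D_1 - D_2) = √1.35 ≈ 1.162

1.162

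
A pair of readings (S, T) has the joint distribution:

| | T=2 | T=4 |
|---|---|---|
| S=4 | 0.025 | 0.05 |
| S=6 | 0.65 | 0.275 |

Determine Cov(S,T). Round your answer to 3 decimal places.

-0.103

E[S] = 5.85,  E[T] = 2.65
E[ST] = 15.4
Cov(S,T) = E[ST] − E[S]E[T] = 15.4 − (5.85)(2.65) = -0.1025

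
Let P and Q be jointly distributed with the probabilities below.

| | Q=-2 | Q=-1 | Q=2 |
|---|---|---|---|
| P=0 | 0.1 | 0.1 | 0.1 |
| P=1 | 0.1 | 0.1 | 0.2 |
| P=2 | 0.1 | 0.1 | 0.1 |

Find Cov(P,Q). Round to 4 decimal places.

E[P] = 1,  E[Q] = -0.1
E[PQ] = -0.1
Cov(P,Q) = E[PQ] − E[P]E[Q] = -0.1 − (1)(-0.1) = 0

0.0000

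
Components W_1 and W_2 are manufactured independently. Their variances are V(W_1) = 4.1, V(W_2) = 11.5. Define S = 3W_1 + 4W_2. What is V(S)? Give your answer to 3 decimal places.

220.900

By independence, V(S) = (3)²V(W_1) + (4)²V(W_2)
= (3)²·4.1 + (4)²·11.5 = 220.9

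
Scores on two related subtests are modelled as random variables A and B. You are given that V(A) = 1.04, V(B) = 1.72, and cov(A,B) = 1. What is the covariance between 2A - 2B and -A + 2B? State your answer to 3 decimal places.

cov(2A - 2B, -A + 2B) = (2)(-1)V(A) + (-2)(2)V(B) + [(2)(2) + (-2)(-1)]cov(A,B)
= -2·1.04 + -4·1.72 + 6·1 = -2.96

-2.960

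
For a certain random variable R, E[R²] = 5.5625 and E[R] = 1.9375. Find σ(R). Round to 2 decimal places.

var(R) = 5.5625 − (1.9375)² = 1.80859375
σ(R) = √1.80859375 ≈ 1.34

1.34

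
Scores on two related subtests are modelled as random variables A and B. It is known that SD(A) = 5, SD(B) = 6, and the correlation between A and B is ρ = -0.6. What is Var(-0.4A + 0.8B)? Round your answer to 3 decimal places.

Var(A) = (5)² = 25;  Var(B) = (6)² = 36
Cov(A,B) = ρ·SD(A)·SD(B) = -0.6·5·6 = -18
Var(-0.4A + 0.8B) = (-0.4)²·Var(A) + (0.8)²·Var(B) + 2·(-0.4)·(0.8)·Cov(A,B)
= 0.16·25 + 0.64·36 + -0.64·-18 = 38.56

38.560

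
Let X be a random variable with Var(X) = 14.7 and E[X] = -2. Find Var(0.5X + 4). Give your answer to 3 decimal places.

3.675

Var(0.5X + 4) = (0.5)²·Var(X) = 0.25·14.7 = 3.675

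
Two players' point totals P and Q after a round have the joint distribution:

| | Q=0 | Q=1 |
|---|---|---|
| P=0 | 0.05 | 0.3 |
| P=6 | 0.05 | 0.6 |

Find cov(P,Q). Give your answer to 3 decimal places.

0.090

E[P] = 3.9,  E[Q] = 0.9
E[PQ] = 3.6
cov(P,Q) = E[PQ] − E[P]E[Q] = 3.6 − (3.9)(0.9) = 0.09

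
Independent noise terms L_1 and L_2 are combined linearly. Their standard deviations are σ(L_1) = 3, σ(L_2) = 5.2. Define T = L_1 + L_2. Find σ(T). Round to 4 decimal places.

var(L_1) = 9, var(L_2) = 27.04
By independence, var(T) = (1)²var(L_1) + (1)²var(L_2)
= (1)²·9 + (1)²·27.04 = 36.04
σ(T) = √36.04 ≈ 6.0033

6.0033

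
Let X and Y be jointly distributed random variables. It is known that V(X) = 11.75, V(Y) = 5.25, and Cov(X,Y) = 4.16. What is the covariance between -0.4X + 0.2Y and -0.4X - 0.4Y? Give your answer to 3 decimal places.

Cov(-0.4X + 0.2Y, -0.4X - 0.4Y) = (-0.4)(-0.4)V(X) + (0.2)(-0.4)V(Y) + [(-0.4)(-0.4) + (0.2)(-0.4)]Cov(X,Y)
= 0.16·11.75 + -0.08·5.25 + 0.08·4.16 = 1.7928

1.793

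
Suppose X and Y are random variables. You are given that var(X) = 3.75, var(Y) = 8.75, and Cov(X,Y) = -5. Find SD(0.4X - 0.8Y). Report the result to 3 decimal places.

var(0.4X - 0.8Y) = (0.4)²·var(X) + (-0.8)²·var(Y) + 2·(0.4)·(-0.8)·Cov(X,Y)
= 0.16·3.75 + 0.64·8.75 + -0.64·-5 = 9.4
SD(0.4X - 0.8Y) = √9.4 ≈ 3.066

3.066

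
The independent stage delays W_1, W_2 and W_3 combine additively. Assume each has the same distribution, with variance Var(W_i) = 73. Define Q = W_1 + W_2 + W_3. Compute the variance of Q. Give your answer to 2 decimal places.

219.00

By independence, Var(Q) = (1)²Var(W_1) + (1)²Var(W_2) + (1)²Var(W_3)
= (1)²·73 + (1)²·73 + (1)²·73 = 219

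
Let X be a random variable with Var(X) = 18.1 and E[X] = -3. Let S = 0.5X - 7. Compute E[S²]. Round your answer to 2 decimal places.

E[0.5X - 7] = 0.5·-3 − 7 = -8.5
Var(0.5X - 7) = (0.5)²·18.1 = 4.525
E[S²] = Var(S) + (E[S])² = 4.525 + (-8.5)² = 76.775

76.78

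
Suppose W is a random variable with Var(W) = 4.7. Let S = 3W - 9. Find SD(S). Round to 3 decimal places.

Var(3W - 9) = (3)²·4.7 = 42.3
SD(S) = √42.3 ≈ 6.504

6.504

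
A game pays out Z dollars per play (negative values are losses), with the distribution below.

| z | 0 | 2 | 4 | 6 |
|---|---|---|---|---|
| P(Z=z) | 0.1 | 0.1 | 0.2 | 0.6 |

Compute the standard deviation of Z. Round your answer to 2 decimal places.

E[Z] = (0)(0.1) + (2)(0.1) + (4)(0.2) + (6)(0.6) = 4.6
E[Z²] = (0)²(0.1) + (2)²(0.1) + (4)²(0.2) + (6)²(0.6) = 25.2
Var(Z) = E[Z²] − (E[Z])² = 25.2 − (4.6)² = 4.04
SD(Z) = √4.04 ≈ 2.01

2.01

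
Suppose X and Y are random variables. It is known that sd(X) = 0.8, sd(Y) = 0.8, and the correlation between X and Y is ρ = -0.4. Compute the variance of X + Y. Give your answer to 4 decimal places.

Var(X) = (0.8)² = 0.64;  Var(Y) = (0.8)² = 0.64
cov(X,Y) = ρ·sd(X)·sd(Y) = -0.4·0.8·0.8 = -0.256
Var(X + Y) = (1)²·Var(X) + (1)²·Var(Y) + 2·(1)·(1)·cov(X,Y)
= 1·0.64 + 1·0.64 + 2·-0.256 = 0.768

0.7680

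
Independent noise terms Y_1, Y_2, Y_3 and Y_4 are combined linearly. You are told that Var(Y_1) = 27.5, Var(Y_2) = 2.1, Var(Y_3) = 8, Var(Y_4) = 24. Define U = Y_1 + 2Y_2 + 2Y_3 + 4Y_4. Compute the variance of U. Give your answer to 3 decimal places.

451.900

By independence, Var(U) = (1)²Var(Y_1) + (2)²Var(Y_2) + (2)²Var(Y_3) + (4)²Var(Y_4)
= (1)²·27.5 + (2)²·2.1 + (2)²·8 + (4)²·24 = 451.9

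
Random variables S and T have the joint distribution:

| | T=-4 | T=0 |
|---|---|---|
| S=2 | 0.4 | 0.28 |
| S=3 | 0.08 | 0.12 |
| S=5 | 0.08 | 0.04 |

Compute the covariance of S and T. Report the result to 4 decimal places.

E[S] = 2.56,  E[T] = -2.24
E[ST] = -5.76
Cov(S,T) = E[ST] − E[S]E[T] = -5.76 − (2.56)(-2.24) = -0.0256

-0.0256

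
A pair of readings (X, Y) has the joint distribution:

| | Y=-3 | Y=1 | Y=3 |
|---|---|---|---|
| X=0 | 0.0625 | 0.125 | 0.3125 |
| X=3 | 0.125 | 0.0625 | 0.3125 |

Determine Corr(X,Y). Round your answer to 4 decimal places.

-0.1091

E[X] = 1.5,  E[Y] = 1.5
E[XY] = 1.875
Cov(X,Y) = E[XY] − E[X]E[Y] = 1.875 − (1.5)(1.5) = -0.375
Var(X) = 2.25,  Var(Y) = 5.25
ρ = -0.375 / √(2.25·5.25) ≈ -0.1091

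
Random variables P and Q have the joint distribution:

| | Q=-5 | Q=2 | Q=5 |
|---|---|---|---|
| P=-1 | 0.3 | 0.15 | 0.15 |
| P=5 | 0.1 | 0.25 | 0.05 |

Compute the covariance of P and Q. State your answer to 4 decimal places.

E[P] = 1.4,  E[Q] = -0.2
E[PQ] = 1.7
Cov(P,Q) = E[PQ] − E[P]E[Q] = 1.7 − (1.4)(-0.2) = 1.98

1.9800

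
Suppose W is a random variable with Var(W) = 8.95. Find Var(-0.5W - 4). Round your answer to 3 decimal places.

Var(-0.5W - 4) = (-0.5)²·Var(W) = 0.25·8.95 = 2.2375

2.238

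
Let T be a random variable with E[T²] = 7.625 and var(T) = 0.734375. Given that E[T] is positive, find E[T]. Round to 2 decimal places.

2.63

(E[T])² = E[T²] − var(T) = 7.625 − 0.734375 = 6.890625
E[T] = √6.890625 = 2.625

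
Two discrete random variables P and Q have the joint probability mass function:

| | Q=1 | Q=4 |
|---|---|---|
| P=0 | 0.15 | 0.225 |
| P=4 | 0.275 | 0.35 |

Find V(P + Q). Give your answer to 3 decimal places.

E[P] = 2.5,  E[Q] = 2.725,  E[PQ] = 6.7
V(P) = 10 − (2.5)² = 3.75;  V(Q) = 9.625 − (2.725)² = 2.199375
cov(P,Q) = 6.7 − (2.5)(2.725) = -0.1125
V(P + Q) = (1)²·3.75 + (1)²·2.199375 + 2·(1)·(1)·-0.1125 = 5.724375

5.724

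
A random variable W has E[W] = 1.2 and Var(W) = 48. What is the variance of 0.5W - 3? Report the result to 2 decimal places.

12.00

Var(0.5W - 3) = (0.5)²·Var(W) = 0.25·48 = 12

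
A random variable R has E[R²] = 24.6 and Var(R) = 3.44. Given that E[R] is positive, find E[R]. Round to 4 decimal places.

4.6000

(E[R])² = E[R²] − Var(R) = 24.6 − 3.44 = 21.16
E[R] = √21.16 = 4.6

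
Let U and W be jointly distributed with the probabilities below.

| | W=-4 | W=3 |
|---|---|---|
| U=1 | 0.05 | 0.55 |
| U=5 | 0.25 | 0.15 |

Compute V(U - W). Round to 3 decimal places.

21.410

E[U] = 2.6,  E[W] = 0.9,  E[UW] = -1.3
V(U) = 10.6 − (2.6)² = 3.84;  V(W) = 11.1 − (0.9)² = 10.29
cov(U,W) = -1.3 − (2.6)(0.9) = -3.64
V(U - W) = (1)²·3.84 + (-1)²·10.29 + 2·(1)·(-1)·-3.64 = 21.41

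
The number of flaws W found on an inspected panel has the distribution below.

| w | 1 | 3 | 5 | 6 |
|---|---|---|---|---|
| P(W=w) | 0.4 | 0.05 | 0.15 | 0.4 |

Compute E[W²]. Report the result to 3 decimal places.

19.000

E[W²] = (1)²(0.4) + (3)²(0.05) + (5)²(0.15) + (6)²(0.4) = 19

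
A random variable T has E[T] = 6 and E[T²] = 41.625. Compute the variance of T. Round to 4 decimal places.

5.6250

Var(T) = 41.625 − (6)² = 5.625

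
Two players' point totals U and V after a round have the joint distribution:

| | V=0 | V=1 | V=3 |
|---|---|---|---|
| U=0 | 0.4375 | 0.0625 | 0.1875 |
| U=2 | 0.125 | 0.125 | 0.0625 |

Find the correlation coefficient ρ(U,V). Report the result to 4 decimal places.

E[U] = 0.625,  E[V] = 0.9375
E[UV] = 0.625
Cov(U,V) = E[UV] − E[U]E[V] = 0.625 − (0.625)(0.9375) = 0.0390625
var(U) = 0.859375,  var(V) = 1.55859375
ρ = 0.0390625 / √(0.859375·1.55859375) ≈ 0.0338

0.0338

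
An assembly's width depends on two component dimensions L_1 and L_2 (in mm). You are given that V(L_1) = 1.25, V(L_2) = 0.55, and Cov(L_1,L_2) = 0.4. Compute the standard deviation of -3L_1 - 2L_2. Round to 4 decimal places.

4.2720

V(-3L_1 - 2L_2) = (-3)²·V(L_1) + (-2)²·V(L_2) + 2·(-3)·(-2)·Cov(L_1,L_2)
= 9·1.25 + 4·0.55 + 12·0.4 = 18.25
SD(-3L_1 - 2L_2) = √18.25 ≈ 4.2720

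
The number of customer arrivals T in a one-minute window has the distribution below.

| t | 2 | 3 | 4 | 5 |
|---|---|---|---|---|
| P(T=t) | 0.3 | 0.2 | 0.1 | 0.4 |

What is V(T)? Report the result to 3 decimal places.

E[T] = (2)(0.3) + (3)(0.2) + (4)(0.1) + (5)(0.4) = 3.6
E[T²] = (2)²(0.3) + (3)²(0.2) + (4)²(0.1) + (5)²(0.4) = 14.6
V(T) = E[T²] − (E[T])² = 14.6 − (3.6)² = 1.64

1.640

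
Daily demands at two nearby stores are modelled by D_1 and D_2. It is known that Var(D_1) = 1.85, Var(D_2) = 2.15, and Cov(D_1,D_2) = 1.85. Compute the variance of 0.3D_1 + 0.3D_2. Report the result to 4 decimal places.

Var(0.3D_1 + 0.3D_2) = (0.3)²·Var(D_1) + (0.3)²·Var(D_2) + 2·(0.3)·(0.3)·Cov(D_1,D_2)
= 0.09·1.85 + 0.09·2.15 + 0.18·1.85 = 0.693

0.6930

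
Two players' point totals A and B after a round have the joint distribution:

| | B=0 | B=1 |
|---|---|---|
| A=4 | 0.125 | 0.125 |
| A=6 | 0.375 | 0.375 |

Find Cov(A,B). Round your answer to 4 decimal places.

0.0000

E[A] = 5.5,  E[B] = 0.5
E[AB] = 2.75
Cov(A,B) = E[AB] − E[A]E[B] = 2.75 − (5.5)(0.5) = 0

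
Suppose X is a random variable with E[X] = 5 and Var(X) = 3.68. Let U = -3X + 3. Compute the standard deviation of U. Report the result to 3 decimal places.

5.755

Var(-3X + 3) = (-3)²·3.68 = 33.12
SD(U) = √33.12 ≈ 5.755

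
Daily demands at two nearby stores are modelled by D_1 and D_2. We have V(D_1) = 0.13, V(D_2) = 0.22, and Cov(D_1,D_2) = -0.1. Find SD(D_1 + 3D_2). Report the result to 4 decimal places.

V(D_1 + 3D_2) = (1)²·V(D_1) + (3)²·V(D_2) + 2·(1)·(3)·Cov(D_1,D_2)
= 1·0.13 + 9·0.22 + 6·-0.1 = 1.51
SD(D_1 + 3D_2) = √1.51 ≈ 1.2288

1.2288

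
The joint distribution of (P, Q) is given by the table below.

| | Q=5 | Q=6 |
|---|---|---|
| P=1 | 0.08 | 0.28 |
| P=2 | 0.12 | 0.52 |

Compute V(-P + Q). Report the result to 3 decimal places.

0.374

E[P] = 1.64,  E[Q] = 5.8,  E[PQ] = 9.52
V(P) = 2.92 − (1.64)² = 0.2304;  V(Q) = 33.8 − (5.8)² = 0.16
Cov(P,Q) = 9.52 − (1.64)(5.8) = 0.008
V(-P + Q) = (-1)²·0.2304 + (1)²·0.16 + 2·(-1)·(1)·0.008 = 0.3744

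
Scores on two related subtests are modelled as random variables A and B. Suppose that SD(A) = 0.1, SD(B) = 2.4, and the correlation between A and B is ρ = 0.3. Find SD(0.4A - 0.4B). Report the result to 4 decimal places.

V(A) = (0.1)² = 0.01;  V(B) = (2.4)² = 5.76
Cov(A,B) = ρ·SD(A)·SD(B) = 0.3·0.1·2.4 = 0.072
V(0.4A - 0.4B) = (0.4)²·V(A) + (-0.4)²·V(B) + 2·(0.4)·(-0.4)·Cov(A,B)
= 0.16·0.01 + 0.16·5.76 + -0.32·0.072 = 0.90016
SD(0.4A - 0.4B) = √0.90016 ≈ 0.9488

0.9488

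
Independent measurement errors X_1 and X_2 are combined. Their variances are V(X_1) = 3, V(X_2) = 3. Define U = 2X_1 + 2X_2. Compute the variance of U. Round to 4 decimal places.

24.0000

By independence, V(U) = (2)²V(X_1) + (2)²V(X_2)
= (2)²·3 + (2)²·3 = 24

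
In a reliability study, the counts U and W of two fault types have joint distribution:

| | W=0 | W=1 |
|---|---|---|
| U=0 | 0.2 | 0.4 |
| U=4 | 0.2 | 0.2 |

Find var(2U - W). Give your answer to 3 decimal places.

16.240

E[U] = 1.6,  E[W] = 0.6,  E[UW] = 0.8
var(U) = 6.4 − (1.6)² = 3.84;  var(W) = 0.6 − (0.6)² = 0.24
Cov(U,W) = 0.8 − (1.6)(0.6) = -0.16
var(2U - W) = (2)²·3.84 + (-1)²·0.24 + 2·(2)·(-1)·-0.16 = 16.24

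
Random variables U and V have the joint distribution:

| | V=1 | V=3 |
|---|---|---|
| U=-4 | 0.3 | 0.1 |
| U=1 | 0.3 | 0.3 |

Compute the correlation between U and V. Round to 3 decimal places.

0.250

E[U] = -1,  E[V] = 1.8
E[UV] = -1.2
cov(U,V) = E[UV] − E[U]E[V] = -1.2 − (-1)(1.8) = 0.6
Var(U) = 6,  Var(V) = 0.96
ρ = 0.6 / √(6·0.96) ≈ 0.250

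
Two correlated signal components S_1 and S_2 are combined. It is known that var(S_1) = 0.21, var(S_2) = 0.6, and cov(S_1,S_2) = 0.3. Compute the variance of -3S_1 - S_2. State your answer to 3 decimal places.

var(-3S_1 - S_2) = (-3)²·var(S_1) + (-1)²·var(S_2) + 2·(-3)·(-1)·cov(S_1,S_2)
= 9·0.21 + 1·0.6 + 6·0.3 = 4.29

4.290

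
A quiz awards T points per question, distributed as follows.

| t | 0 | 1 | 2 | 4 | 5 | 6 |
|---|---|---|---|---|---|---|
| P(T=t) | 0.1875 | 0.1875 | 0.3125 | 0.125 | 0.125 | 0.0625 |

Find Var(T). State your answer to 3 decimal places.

3.465

E[T] = (0)(0.1875) + (1)(0.1875) + (2)(0.3125) + (4)(0.125) + (5)(0.125) + (6)(0.0625) = 2.3125
E[T²] = (0)²(0.1875) + (1)²(0.1875) + (2)²(0.3125) + (4)²(0.125) + (5)²(0.125) + (6)²(0.0625) = 8.8125
Var(T) = E[T²] − (E[T])² = 8.8125 − (2.3125)² = 3.46484375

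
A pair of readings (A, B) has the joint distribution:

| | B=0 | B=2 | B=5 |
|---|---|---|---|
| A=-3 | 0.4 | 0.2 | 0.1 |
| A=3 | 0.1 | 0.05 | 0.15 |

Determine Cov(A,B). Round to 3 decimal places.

E[A] = -1.2,  E[B] = 1.75
E[AB] = -0.15
Cov(A,B) = E[AB] − E[A]E[B] = -0.15 − (-1.2)(1.75) = 1.95

1.950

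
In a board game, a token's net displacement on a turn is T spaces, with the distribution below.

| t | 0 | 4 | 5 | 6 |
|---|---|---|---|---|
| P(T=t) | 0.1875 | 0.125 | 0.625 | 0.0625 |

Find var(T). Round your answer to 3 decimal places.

E[T] = (0)(0.1875) + (4)(0.125) + (5)(0.625) + (6)(0.0625) = 4
E[T²] = (0)²(0.1875) + (4)²(0.125) + (5)²(0.625) + (6)²(0.0625) = 19.875
var(T) = E[T²] − (E[T])² = 19.875 − (4)² = 3.875

3.875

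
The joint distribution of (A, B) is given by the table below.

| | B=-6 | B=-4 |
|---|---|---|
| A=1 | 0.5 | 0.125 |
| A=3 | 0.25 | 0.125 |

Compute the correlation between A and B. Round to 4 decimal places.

E[A] = 1.75,  E[B] = -5.5
E[AB] = -9.5
Cov(A,B) = E[AB] − E[A]E[B] = -9.5 − (1.75)(-5.5) = 0.125
var(A) = 0.9375,  var(B) = 0.75
ρ = 0.125 / √(0.9375·0.75) ≈ 0.1491

0.1491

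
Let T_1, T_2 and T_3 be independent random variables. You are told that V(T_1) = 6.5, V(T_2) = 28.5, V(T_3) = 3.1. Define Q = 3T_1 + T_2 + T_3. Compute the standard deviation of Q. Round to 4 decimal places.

9.4921

By independence, V(Q) = (3)²V(T_1) + (1)²V(T_2) + (1)²V(T_3)
= (3)²·6.5 + (1)²·28.5 + (1)²·3.1 = 90.1
σ(Q) = √90.1 ≈ 9.4921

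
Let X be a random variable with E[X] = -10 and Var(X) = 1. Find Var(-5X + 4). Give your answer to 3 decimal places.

Var(-5X + 4) = (-5)²·Var(X) = 25·1 = 25

25.000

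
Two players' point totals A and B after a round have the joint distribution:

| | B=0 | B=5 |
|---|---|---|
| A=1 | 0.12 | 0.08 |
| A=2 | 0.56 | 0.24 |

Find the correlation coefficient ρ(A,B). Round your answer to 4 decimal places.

-0.0857

E[A] = 1.8,  E[B] = 1.6
E[AB] = 2.8
Cov(A,B) = E[AB] − E[A]E[B] = 2.8 − (1.8)(1.6) = -0.08
V(A) = 0.16,  V(B) = 5.44
ρ = -0.08 / √(0.16·5.44) ≈ -0.0857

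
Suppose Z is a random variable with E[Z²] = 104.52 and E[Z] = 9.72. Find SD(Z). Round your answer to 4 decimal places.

Var(Z) = 104.52 − (9.72)² = 10.0416
SD(Z) = √10.0416 ≈ 3.1688

3.1688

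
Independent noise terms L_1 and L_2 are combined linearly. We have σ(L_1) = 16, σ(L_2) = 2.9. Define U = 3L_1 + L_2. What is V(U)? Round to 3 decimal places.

2312.410

V(L_1) = 256, V(L_2) = 8.41
By independence, V(U) = (3)²V(L_1) + (1)²V(L_2)
= (3)²·256 + (1)²·8.41 = 2312.41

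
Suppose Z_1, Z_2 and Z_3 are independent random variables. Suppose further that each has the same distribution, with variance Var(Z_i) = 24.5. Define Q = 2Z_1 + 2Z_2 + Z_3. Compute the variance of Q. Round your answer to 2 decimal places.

220.50

By independence, Var(Q) = (2)²Var(Z_1) + (2)²Var(Z_2) + (1)²Var(Z_3)
= (2)²·24.5 + (2)²·24.5 + (1)²·24.5 = 220.5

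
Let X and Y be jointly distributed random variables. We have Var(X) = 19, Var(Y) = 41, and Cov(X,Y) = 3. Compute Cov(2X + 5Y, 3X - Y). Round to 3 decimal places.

Cov(2X + 5Y, 3X - Y) = (2)(3)Var(X) + (5)(-1)Var(Y) + [(2)(-1) + (5)(3)]Cov(X,Y)
= 6·19 + -5·41 + 13·3 = -52

-52.000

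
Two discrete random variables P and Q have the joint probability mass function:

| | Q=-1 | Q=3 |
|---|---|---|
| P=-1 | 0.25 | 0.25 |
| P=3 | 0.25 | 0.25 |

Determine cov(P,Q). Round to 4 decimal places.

0.0000

E[P] = 1,  E[Q] = 1
E[PQ] = 1
cov(P,Q) = E[PQ] − E[P]E[Q] = 1 − (1)(1) = 0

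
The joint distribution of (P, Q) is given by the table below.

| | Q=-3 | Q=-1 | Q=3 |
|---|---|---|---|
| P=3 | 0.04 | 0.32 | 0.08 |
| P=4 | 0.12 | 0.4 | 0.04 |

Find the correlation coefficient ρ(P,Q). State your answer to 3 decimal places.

E[P] = 3.56,  E[Q] = -0.84
E[PQ] = -3.16
Cov(P,Q) = E[PQ] − E[P]E[Q] = -3.16 − (3.56)(-0.84) = -0.1696
Var(P) = 0.2464,  Var(Q) = 2.5344
ρ = -0.1696 / √(0.2464·2.5344) ≈ -0.215

-0.215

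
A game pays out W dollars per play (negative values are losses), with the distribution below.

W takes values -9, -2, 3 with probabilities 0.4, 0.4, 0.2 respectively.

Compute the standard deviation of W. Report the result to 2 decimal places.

E[W] = (-9)(0.4) + (-2)(0.4) + (3)(0.2) = -3.8
E[W²] = (-9)²(0.4) + (-2)²(0.4) + (3)²(0.2) = 35.8
V(W) = E[W²] − (E[W])² = 35.8 − (-3.8)² = 21.36
SD(W) = √21.36 ≈ 4.62

4.62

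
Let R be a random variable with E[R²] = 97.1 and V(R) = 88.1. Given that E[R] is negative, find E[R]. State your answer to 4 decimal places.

(E[R])² = E[R²] − V(R) = 97.1 − 88.1 = 9
E[R] = −√9 = -3

-3.0000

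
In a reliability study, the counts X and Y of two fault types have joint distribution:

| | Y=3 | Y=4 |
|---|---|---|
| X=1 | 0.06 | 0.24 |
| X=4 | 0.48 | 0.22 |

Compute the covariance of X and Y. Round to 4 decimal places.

E[X] = 3.1,  E[Y] = 3.46
E[XY] = 10.42
cov(X,Y) = E[XY] − E[X]E[Y] = 10.42 − (3.1)(3.46) = -0.306

-0.3060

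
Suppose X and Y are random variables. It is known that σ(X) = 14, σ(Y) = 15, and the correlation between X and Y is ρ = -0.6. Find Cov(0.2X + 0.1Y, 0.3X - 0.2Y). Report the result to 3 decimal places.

V(X) = (14)² = 196;  V(Y) = (15)² = 225
Cov(X,Y) = ρ·σ(X)·σ(Y) = -0.6·14·15 = -126
Cov(0.2X + 0.1Y, 0.3X - 0.2Y) = (0.2)(0.3)V(X) + (0.1)(-0.2)V(Y) + [(0.2)(-0.2) + (0.1)(0.3)]Cov(X,Y)
= 0.06·196 + -0.02·225 + -0.01·-126 = 8.52

8.520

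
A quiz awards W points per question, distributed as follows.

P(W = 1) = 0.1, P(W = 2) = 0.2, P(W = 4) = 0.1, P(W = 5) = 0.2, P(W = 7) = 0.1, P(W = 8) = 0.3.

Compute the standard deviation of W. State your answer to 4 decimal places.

2.5690

E[W] = (1)(0.1) + (2)(0.2) + (4)(0.1) + (5)(0.2) + (7)(0.1) + (8)(0.3) = 5
E[W²] = (1)²(0.1) + (2)²(0.2) + (4)²(0.1) + (5)²(0.2) + (7)²(0.1) + (8)²(0.3) = 31.6
var(W) = E[W²] − (E[W])² = 31.6 − (5)² = 6.6
SD(W) = √6.6 ≈ 2.5690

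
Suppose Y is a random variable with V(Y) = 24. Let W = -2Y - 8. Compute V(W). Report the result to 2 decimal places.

96.00

V(-2Y - 8) = (-2)²·V(Y) = 4·24 = 96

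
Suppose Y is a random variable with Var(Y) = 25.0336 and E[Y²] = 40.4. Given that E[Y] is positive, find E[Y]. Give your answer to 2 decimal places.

(E[Y])² = E[Y²] − Var(Y) = 40.4 − 25.0336 = 15.3664
E[Y] = √15.3664 = 3.92

3.92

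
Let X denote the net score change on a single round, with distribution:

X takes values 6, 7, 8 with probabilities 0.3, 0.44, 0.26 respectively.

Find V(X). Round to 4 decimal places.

0.5584

E[X] = (6)(0.3) + (7)(0.44) + (8)(0.26) = 6.96
E[X²] = (6)²(0.3) + (7)²(0.44) + (8)²(0.26) = 49
V(X) = E[X²] − (E[X])² = 49 − (6.96)² = 0.5584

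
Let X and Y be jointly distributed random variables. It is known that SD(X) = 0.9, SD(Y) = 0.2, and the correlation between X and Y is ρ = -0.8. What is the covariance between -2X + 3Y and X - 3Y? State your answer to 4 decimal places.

-3.2760

var(X) = (0.9)² = 0.81;  var(Y) = (0.2)² = 0.04
Cov(X,Y) = ρ·SD(X)·SD(Y) = -0.8·0.9·0.2 = -0.144
Cov(-2X + 3Y, X - 3Y) = (-2)(1)var(X) + (3)(-3)var(Y) + [(-2)(-3) + (3)(1)]Cov(X,Y)
= -2·0.81 + -9·0.04 + 9·-0.144 = -3.276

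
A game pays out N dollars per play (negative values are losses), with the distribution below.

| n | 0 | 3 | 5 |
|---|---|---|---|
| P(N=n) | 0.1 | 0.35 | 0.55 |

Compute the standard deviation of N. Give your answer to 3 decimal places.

E[N] = (0)(0.1) + (3)(0.35) + (5)(0.55) = 3.8
E[N²] = (0)²(0.1) + (3)²(0.35) + (5)²(0.55) = 16.9
Var(N) = E[N²] − (E[N])² = 16.9 − (3.8)² = 2.46
sd(N) = √2.46 ≈ 1.568

1.568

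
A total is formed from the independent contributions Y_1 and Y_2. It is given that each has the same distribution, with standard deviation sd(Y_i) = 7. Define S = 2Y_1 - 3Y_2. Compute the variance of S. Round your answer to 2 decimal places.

Var(Y_i) = (7)² = 49
By independence, Var(S) = (2)²Var(Y_1) + (-3)²Var(Y_2)
= (2)²·49 + (-3)²·49 = 637

637.00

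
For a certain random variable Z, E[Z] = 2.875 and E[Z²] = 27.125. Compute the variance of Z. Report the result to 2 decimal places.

V(Z) = 27.125 − (2.875)² = 18.859375

18.86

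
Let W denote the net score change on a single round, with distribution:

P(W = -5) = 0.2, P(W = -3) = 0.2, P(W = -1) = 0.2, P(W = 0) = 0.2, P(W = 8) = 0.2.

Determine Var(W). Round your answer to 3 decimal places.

E[W] = (-5)(0.2) + (-3)(0.2) + (-1)(0.2) + (0)(0.2) + (8)(0.2) = -0.2
E[W²] = (-5)²(0.2) + (-3)²(0.2) + (-1)²(0.2) + (0)²(0.2) + (8)²(0.2) = 19.8
Var(W) = E[W²] − (E[W])² = 19.8 − (-0.2)² = 19.76

19.760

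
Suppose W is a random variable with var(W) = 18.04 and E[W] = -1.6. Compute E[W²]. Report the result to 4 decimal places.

20.6000

E[W²] = var(W) + (E[W])² = 18.04 + (-1.6)² = 20.6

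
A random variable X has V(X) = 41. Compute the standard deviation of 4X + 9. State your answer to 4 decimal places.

25.6125

V(4X + 9) = (4)²·41 = 656
SD(4X + 9) = √656 ≈ 25.6125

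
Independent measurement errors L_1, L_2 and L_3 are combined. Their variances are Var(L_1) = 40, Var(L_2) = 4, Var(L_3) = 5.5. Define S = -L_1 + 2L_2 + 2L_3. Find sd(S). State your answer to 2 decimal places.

By independence, Var(S) = (-1)²Var(L_1) + (2)²Var(L_2) + (2)²Var(L_3)
= (-1)²·40 + (2)²·4 + (2)²·5.5 = 78
sd(S) = √78 ≈ 8.83

8.83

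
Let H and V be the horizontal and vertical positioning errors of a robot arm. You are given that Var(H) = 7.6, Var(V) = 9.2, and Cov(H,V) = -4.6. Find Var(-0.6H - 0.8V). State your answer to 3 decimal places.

Var(-0.6H - 0.8V) = (-0.6)²·Var(H) + (-0.8)²·Var(V) + 2·(-0.6)·(-0.8)·Cov(H,V)
= 0.36·7.6 + 0.64·9.2 + 0.96·-4.6 = 4.208

4.208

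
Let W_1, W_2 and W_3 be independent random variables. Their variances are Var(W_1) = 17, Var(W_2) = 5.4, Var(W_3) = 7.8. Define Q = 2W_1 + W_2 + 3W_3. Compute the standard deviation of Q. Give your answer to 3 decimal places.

By independence, Var(Q) = (2)²Var(W_1) + (1)²Var(W_2) + (3)²Var(W_3)
= (2)²·17 + (1)²·5.4 + (3)²·7.8 = 143.6
σ(Q) = √143.6 ≈ 11.983

11.983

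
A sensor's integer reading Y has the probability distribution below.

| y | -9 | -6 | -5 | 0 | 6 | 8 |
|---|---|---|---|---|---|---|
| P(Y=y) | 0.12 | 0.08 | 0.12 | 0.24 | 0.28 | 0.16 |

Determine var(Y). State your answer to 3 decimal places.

E[Y] = (-9)(0.12) + (-6)(0.08) + (-5)(0.12) + (0)(0.24) + (6)(0.28) + (8)(0.16) = 0.8
E[Y²] = (-9)²(0.12) + (-6)²(0.08) + (-5)²(0.12) + (0)²(0.24) + (6)²(0.28) + (8)²(0.16) = 35.92
var(Y) = E[Y²] − (E[Y])² = 35.92 − (0.8)² = 35.28

35.280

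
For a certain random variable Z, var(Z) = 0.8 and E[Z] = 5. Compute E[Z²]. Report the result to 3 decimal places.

25.800

E[Z²] = var(Z) + (E[Z])² = 0.8 + (5)² = 25.8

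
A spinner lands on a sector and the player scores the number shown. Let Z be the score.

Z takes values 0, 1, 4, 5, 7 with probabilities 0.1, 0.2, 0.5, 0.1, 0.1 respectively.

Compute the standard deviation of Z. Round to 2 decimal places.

E[Z] = (0)(0.1) + (1)(0.2) + (4)(0.5) + (5)(0.1) + (7)(0.1) = 3.4
E[Z²] = (0)²(0.1) + (1)²(0.2) + (4)²(0.5) + (5)²(0.1) + (7)²(0.1) = 15.6
var(Z) = E[Z²] − (E[Z])² = 15.6 − (3.4)² = 4.04
σ(Z) = √4.04 ≈ 2.01

2.01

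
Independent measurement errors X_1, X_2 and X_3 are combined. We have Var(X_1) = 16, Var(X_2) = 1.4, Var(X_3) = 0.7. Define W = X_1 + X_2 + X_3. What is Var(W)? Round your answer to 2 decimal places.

By independence, Var(W) = (1)²Var(X_1) + (1)²Var(X_2) + (1)²Var(X_3)
= (1)²·16 + (1)²·1.4 + (1)²·0.7 = 18.1

18.10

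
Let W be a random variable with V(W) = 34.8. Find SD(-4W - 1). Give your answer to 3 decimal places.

23.597

V(-4W - 1) = (-4)²·34.8 = 556.8
SD(-4W - 1) = √556.8 ≈ 23.597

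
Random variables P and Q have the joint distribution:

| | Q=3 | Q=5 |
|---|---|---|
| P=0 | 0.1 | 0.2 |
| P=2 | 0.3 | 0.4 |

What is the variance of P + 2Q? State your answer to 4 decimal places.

4.3600

E[P] = 1.4,  E[Q] = 4.2,  E[PQ] = 5.8
var(P) = 2.8 − (1.4)² = 0.84;  var(Q) = 18.6 − (4.2)² = 0.96
Cov(P,Q) = 5.8 − (1.4)(4.2) = -0.08
var(P + 2Q) = (1)²·0.84 + (2)²·0.96 + 2·(1)·(2)·-0.08 = 4.36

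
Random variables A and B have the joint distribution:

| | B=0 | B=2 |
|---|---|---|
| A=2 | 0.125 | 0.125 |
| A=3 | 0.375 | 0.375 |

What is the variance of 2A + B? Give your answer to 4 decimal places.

1.7500

E[A] = 2.75,  E[B] = 1,  E[AB] = 2.75
Var(A) = 7.75 − (2.75)² = 0.1875;  Var(B) = 2 − (1)² = 1
Cov(A,B) = 2.75 − (2.75)(1) = 0
Var(2A + B) = (2)²·0.1875 + (1)²·1 + 2·(2)·(1)·0 = 1.75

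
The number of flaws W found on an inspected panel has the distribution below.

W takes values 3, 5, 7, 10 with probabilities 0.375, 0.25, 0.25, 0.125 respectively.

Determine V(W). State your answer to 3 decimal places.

E[W] = (3)(0.375) + (5)(0.25) + (7)(0.25) + (10)(0.125) = 5.375
E[W²] = (3)²(0.375) + (5)²(0.25) + (7)²(0.25) + (10)²(0.125) = 34.375
V(W) = E[W²] − (E[W])² = 34.375 − (5.375)² = 5.484375

5.484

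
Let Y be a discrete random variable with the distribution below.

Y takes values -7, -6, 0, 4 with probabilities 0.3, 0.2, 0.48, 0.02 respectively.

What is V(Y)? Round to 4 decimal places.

E[Y] = (-7)(0.3) + (-6)(0.2) + (0)(0.48) + (4)(0.02) = -3.22
E[Y²] = (-7)²(0.3) + (-6)²(0.2) + (0)²(0.48) + (4)²(0.02) = 22.22
V(Y) = E[Y²] − (E[Y])² = 22.22 − (-3.22)² = 11.8516

11.8516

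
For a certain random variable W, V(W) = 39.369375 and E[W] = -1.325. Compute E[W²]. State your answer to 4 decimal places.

41.1250

E[W²] = V(W) + (E[W])² = 39.369375 + (-1.325)² = 41.125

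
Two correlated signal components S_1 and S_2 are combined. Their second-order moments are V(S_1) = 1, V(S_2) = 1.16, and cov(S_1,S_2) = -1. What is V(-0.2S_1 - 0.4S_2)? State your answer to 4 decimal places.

0.0656

V(-0.2S_1 - 0.4S_2) = (-0.2)²·V(S_1) + (-0.4)²·V(S_2) + 2·(-0.2)·(-0.4)·cov(S_1,S_2)
= 0.04·1 + 0.16·1.16 + 0.16·-1 = 0.0656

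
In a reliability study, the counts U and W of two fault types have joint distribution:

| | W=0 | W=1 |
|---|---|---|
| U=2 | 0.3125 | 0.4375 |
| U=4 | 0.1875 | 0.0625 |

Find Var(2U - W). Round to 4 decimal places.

E[U] = 2.5,  E[W] = 0.5,  E[UW] = 1.125
Var(U) = 7 − (2.5)² = 0.75;  Var(W) = 0.5 − (0.5)² = 0.25
cov(U,W) = 1.125 − (2.5)(0.5) = -0.125
Var(2U - W) = (2)²·0.75 + (-1)²·0.25 + 2·(2)·(-1)·-0.125 = 3.75

3.7500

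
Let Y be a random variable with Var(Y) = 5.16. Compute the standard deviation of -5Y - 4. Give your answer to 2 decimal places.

11.36

Var(-5Y - 4) = (-5)²·5.16 = 129
SD(-5Y - 4) = √129 ≈ 11.36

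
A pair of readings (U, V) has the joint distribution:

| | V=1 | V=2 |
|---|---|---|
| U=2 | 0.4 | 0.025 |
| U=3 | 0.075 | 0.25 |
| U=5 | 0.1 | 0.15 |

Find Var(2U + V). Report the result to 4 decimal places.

E[U] = 3.075,  E[V] = 1.425,  E[UV] = 4.625
Var(U) = 10.875 − (3.075)² = 1.419375;  Var(V) = 2.275 − (1.425)² = 0.244375
Cov(U,V) = 4.625 − (3.075)(1.425) = 0.243125
Var(2U + V) = (2)²·1.419375 + (1)²·0.244375 + 2·(2)·(1)·0.243125 = 6.894375

6.8944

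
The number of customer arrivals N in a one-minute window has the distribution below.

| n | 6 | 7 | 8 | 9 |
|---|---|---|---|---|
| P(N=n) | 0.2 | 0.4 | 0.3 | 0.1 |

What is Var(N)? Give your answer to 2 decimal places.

E[N] = (6)(0.2) + (7)(0.4) + (8)(0.3) + (9)(0.1) = 7.3
E[N²] = (6)²(0.2) + (7)²(0.4) + (8)²(0.3) + (9)²(0.1) = 54.1
Var(N) = E[N²] − (E[N])² = 54.1 − (7.3)² = 0.81

0.81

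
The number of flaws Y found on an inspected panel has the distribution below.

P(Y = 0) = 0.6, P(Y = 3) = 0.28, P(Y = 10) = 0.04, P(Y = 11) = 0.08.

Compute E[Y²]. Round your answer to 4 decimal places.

16.2000

E[Y²] = (0)²(0.6) + (3)²(0.28) + (10)²(0.04) + (11)²(0.08) = 16.2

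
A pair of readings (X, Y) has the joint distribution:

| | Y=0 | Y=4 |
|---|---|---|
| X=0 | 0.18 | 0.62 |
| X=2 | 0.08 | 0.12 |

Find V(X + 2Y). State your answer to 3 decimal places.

E[X] = 0.4,  E[Y] = 2.96,  E[XY] = 0.96
V(X) = 0.8 − (0.4)² = 0.64;  V(Y) = 11.84 − (2.96)² = 3.0784
cov(X,Y) = 0.96 − (0.4)(2.96) = -0.224
V(X + 2Y) = (1)²·0.64 + (2)²·3.0784 + 2·(1)·(2)·-0.224 = 12.0576

12.058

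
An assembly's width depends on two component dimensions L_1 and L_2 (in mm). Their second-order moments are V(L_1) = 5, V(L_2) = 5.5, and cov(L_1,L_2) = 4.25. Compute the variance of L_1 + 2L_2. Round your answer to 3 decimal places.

V(L_1 + 2L_2) = (1)²·V(L_1) + (2)²·V(L_2) + 2·(1)·(2)·cov(L_1,L_2)
= 1·5 + 4·5.5 + 4·4.25 = 44

44.000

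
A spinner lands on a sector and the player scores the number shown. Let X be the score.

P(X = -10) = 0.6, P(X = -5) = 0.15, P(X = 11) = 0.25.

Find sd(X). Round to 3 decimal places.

E[X] = (-10)(0.6) + (-5)(0.15) + (11)(0.25) = -4
E[X²] = (-10)²(0.6) + (-5)²(0.15) + (11)²(0.25) = 94
var(X) = E[X²] − (E[X])² = 94 − (-4)² = 78
sd(X) = √78 ≈ 8.832

8.832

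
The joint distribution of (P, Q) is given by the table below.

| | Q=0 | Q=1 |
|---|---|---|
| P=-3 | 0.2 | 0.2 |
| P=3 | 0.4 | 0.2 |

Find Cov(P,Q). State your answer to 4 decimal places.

E[P] = 0.6,  E[Q] = 0.4
E[PQ] = 0
Cov(P,Q) = E[PQ] − E[P]E[Q] = 0 − (0.6)(0.4) = -0.24

-0.2400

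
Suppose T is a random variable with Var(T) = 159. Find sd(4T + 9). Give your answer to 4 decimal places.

50.4381

Var(4T + 9) = (4)²·159 = 2544
sd(4T + 9) = √2544 ≈ 50.4381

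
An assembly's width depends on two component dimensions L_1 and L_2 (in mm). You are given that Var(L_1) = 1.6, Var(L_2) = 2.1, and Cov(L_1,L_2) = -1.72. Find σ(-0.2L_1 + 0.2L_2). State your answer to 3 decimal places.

Var(-0.2L_1 + 0.2L_2) = (-0.2)²·Var(L_1) + (0.2)²·Var(L_2) + 2·(-0.2)·(0.2)·Cov(L_1,L_2)
= 0.04·1.6 + 0.04·2.1 + -0.08·-1.72 = 0.2856
σ(-0.2L_1 + 0.2L_2) = √0.2856 ≈ 0.534

0.534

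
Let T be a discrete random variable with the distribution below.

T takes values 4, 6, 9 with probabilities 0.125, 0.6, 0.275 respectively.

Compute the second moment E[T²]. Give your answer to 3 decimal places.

E[T²] = (4)²(0.125) + (6)²(0.6) + (9)²(0.275) = 45.875

45.875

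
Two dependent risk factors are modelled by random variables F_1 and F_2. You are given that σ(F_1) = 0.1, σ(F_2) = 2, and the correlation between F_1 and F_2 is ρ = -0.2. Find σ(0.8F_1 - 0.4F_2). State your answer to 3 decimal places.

0.820

V(F_1) = (0.1)² = 0.01;  V(F_2) = (2)² = 4
Cov(F_1,F_2) = ρ·σ(F_1)·σ(F_2) = -0.2·0.1·2 = -0.04
V(0.8F_1 - 0.4F_2) = (0.8)²·V(F_1) + (-0.4)²·V(F_2) + 2·(0.8)·(-0.4)·Cov(F_1,F_2)
= 0.64·0.01 + 0.16·4 + -0.64·-0.04 = 0.672
σ(0.8F_1 - 0.4F_2) = √0.672 ≈ 0.820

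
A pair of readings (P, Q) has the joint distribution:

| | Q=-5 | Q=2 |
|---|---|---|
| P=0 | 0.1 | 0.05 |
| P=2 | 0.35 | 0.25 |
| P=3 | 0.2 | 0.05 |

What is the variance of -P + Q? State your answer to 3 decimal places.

12.450

E[P] = 1.95,  E[Q] = -2.55,  E[PQ] = -5.2
Var(P) = 4.65 − (1.95)² = 0.8475;  Var(Q) = 17.65 − (-2.55)² = 11.1475
Cov(P,Q) = -5.2 − (1.95)(-2.55) = -0.2275
Var(-P + Q) = (-1)²·0.8475 + (1)²·11.1475 + 2·(-1)·(1)·-0.2275 = 12.45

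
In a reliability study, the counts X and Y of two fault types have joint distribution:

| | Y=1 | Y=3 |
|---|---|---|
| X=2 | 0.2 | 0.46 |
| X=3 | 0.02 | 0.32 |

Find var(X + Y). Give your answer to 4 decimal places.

E[X] = 2.34,  E[Y] = 2.56,  E[XY] = 6.1
var(X) = 5.7 − (2.34)² = 0.2244;  var(Y) = 7.24 − (2.56)² = 0.6864
cov(X,Y) = 6.1 − (2.34)(2.56) = 0.1096
var(X + Y) = (1)²·0.2244 + (1)²·0.6864 + 2·(1)·(1)·0.1096 = 1.13

1.1300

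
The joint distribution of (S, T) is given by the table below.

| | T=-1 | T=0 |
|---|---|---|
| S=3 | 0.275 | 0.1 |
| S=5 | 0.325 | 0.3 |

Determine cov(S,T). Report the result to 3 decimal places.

E[S] = 4.25,  E[T] = -0.6
E[ST] = -2.45
cov(S,T) = E[ST] − E[S]E[T] = -2.45 − (4.25)(-0.6) = 0.1

0.100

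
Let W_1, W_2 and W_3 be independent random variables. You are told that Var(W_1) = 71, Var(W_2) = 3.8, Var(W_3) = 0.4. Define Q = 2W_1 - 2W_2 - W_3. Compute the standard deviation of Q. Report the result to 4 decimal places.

17.3090

By independence, Var(Q) = (2)²Var(W_1) + (-2)²Var(W_2) + (-1)²Var(W_3)
= (2)²·71 + (-2)²·3.8 + (-1)²·0.4 = 299.6
σ(Q) = √299.6 ≈ 17.3090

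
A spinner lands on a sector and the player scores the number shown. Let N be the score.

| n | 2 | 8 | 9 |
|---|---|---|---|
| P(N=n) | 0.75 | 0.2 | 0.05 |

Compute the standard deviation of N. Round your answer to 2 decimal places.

E[N] = (2)(0.75) + (8)(0.2) + (9)(0.05) = 3.55
E[N²] = (2)²(0.75) + (8)²(0.2) + (9)²(0.05) = 19.85
V(N) = E[N²] − (E[N])² = 19.85 − (3.55)² = 7.2475
σ(N) = √7.2475 ≈ 2.69

2.69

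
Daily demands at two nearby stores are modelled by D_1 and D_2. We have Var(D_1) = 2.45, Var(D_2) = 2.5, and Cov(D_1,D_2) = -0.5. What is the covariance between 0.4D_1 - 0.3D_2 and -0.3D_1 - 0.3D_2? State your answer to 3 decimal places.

Cov(0.4D_1 - 0.3D_2, -0.3D_1 - 0.3D_2) = (0.4)(-0.3)Var(D_1) + (-0.3)(-0.3)Var(D_2) + [(0.4)(-0.3) + (-0.3)(-0.3)]Cov(D_1,D_2)
= -0.12·2.45 + 0.09·2.5 + -0.03·-0.5 = -0.054

-0.054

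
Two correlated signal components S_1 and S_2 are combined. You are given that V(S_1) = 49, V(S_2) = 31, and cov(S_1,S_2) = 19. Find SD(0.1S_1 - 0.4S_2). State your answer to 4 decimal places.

1.9824

V(0.1S_1 - 0.4S_2) = (0.1)²·V(S_1) + (-0.4)²·V(S_2) + 2·(0.1)·(-0.4)·cov(S_1,S_2)
= 0.01·49 + 0.16·31 + -0.08·19 = 3.93
SD(0.1S_1 - 0.4S_2) = √3.93 ≈ 1.9824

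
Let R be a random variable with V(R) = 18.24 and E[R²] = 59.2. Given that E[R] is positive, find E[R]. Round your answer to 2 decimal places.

6.40

(E[R])² = E[R²] − V(R) = 59.2 − 18.24 = 40.96
E[R] = √40.96 = 6.4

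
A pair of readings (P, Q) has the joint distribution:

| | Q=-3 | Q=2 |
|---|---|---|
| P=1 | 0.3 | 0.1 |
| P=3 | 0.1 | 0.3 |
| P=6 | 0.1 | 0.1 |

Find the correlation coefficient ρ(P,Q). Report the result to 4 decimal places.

E[P] = 2.8,  E[Q] = -0.5
E[PQ] = -0.4
cov(P,Q) = E[PQ] − E[P]E[Q] = -0.4 − (2.8)(-0.5) = 1
Var(P) = 3.36,  Var(Q) = 6.25
ρ = 1 / √(3.36·6.25) ≈ 0.2182

0.2182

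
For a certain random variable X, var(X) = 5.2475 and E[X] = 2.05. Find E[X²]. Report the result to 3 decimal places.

E[X²] = var(X) + (E[X])² = 5.2475 + (2.05)² = 9.45

9.450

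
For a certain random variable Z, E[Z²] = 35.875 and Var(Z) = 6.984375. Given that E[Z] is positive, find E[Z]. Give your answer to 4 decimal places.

5.3750

(E[Z])² = E[Z²] − Var(Z) = 35.875 − 6.984375 = 28.890625
E[Z] = √28.890625 = 5.375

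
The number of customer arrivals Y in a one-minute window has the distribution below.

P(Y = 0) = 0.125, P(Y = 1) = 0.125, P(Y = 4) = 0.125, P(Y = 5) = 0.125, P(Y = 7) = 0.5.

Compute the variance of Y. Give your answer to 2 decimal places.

E[Y] = (0)(0.125) + (1)(0.125) + (4)(0.125) + (5)(0.125) + (7)(0.5) = 4.75
E[Y²] = (0)²(0.125) + (1)²(0.125) + (4)²(0.125) + (5)²(0.125) + (7)²(0.5) = 29.75
var(Y) = E[Y²] − (E[Y])² = 29.75 − (4.75)² = 7.1875

7.19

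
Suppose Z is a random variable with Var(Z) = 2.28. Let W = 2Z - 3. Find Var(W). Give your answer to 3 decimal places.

9.120

Var(2Z - 3) = (2)²·Var(Z) = 4·2.28 = 9.12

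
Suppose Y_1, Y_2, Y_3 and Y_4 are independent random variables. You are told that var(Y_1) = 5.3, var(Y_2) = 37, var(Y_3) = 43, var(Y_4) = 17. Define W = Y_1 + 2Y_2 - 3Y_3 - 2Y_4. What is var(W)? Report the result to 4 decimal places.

608.3000

By independence, var(W) = (1)²var(Y_1) + (2)²var(Y_2) + (-3)²var(Y_3) + (-2)²var(Y_4)
= (1)²·5.3 + (2)²·37 + (-3)²·43 + (-2)²·17 = 608.3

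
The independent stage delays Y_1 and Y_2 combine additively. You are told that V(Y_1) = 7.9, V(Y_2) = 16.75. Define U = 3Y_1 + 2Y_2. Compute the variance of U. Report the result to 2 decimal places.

By independence, V(U) = (3)²V(Y_1) + (2)²V(Y_2)
= (3)²·7.9 + (2)²·16.75 = 138.1

138.10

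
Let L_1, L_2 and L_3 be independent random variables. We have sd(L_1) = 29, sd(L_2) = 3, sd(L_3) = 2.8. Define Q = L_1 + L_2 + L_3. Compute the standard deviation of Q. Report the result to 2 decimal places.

29.29

V(L_1) = 841, V(L_2) = 9, V(L_3) = 7.84
By independence, V(Q) = (1)²V(L_1) + (1)²V(L_2) + (1)²V(L_3)
= (1)²·841 + (1)²·9 + (1)²·7.84 = 857.84
sd(Q) = √857.84 ≈ 29.29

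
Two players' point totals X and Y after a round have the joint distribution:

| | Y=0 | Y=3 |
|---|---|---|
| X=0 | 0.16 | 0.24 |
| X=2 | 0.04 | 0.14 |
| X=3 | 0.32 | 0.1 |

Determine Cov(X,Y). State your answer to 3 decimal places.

E[X] = 1.62,  E[Y] = 1.44
E[XY] = 1.74
Cov(X,Y) = E[XY] − E[X]E[Y] = 1.74 − (1.62)(1.44) = -0.5928

-0.593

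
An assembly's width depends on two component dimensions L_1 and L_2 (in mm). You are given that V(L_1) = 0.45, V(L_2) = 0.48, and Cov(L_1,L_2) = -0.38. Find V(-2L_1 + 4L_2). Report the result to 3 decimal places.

15.560

V(-2L_1 + 4L_2) = (-2)²·V(L_1) + (4)²·V(L_2) + 2·(-2)·(4)·Cov(L_1,L_2)
= 4·0.45 + 16·0.48 + -16·-0.38 = 15.56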